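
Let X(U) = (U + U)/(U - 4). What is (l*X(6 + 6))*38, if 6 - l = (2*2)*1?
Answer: 228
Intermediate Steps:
l = 2 (l = 6 - 2*2 = 6 - 4 = 2)
X(U) = 2*U/(-4 + U) (X(U) = (2*U)/(-4 + U) = 2*U/(-4 + U))
(l*X(6 + 6))*38 = (2*(2*(6 + 6)/(-4 + (6 + 6))))*38 = (2*(2*12/(-4 + 12)))*38 = (2*(2*12/8))*38 = (2*(2*12*(⅛)))*38 = (2*3)*38 = 6*38 = 228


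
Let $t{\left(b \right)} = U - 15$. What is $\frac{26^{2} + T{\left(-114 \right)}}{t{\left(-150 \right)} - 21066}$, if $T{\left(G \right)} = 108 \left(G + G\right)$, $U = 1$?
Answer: $\frac{5987}{5270} \approx 1.1361$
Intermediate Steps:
$t{\left(b \right)} = -14$ ($t{\left(b \right)} = 1 - 15 = -14$)
$T{\left(G \right)} = 216 G$ ($T{\left(G \right)} = 108 \cdot 2 G = 216 G$)
$\frac{26^{2} + T{\left(-114 \right)}}{t{\left(-150 \right)} - 21066} = \frac{26^{2} + 216 \left(-114\right)}{-14 - 21066} = \frac{676 - 24624}{-14 - 21066} = - \frac{23948}{-21080} = \left(-23948\right) \left(- \frac{1}{21080}\right) = \frac{5987}{5270}$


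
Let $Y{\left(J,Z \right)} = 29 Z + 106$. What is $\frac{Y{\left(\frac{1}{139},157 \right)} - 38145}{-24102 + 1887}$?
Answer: $\frac{11162}{7405} \approx 1.5074$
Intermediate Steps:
$Y{\left(J,Z \right)} = 106 + 29 Z$
$\frac{Y{\left(\frac{1}{139},157 \right)} - 38145}{-24102 + 1887} = \frac{\left(106 + 29 \cdot 157\right) - 38145}{-24102 + 1887} = \frac{\left(106 + 4553\right) - 38145}{-22215} = \left(4659 - 38145\right) \left(- \frac{1}{22215}\right) = \left(-33486\right) \left(- \frac{1}{22215}\right) = \frac{11162}{7405}$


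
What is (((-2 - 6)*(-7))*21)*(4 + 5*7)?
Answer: 45864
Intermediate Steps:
(((-2 - 6)*(-7))*21)*(4 + 5*7) = (-8*(-7)*21)*(4 + 35) = (56*21)*39 = 1176*39 = 45864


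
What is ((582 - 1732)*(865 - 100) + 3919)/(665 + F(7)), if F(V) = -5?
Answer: -79621/60 ≈ -1327.0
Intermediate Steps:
((582 - 1732)*(865 - 100) + 3919)/(665 + F(7)) = ((582 - 1732)*(865 - 100) + 3919)/(665 - 5) = (-1150*765 + 3919)/660 = (-879750 + 3919)*(1/660) = -875831*1/660 = -79621/60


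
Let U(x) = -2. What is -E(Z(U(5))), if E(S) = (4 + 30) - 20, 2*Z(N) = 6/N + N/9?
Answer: -14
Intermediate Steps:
Z(N) = 3/N + N/18 (Z(N) = (6/N + N/9)/2 = 3/N + N/18)
E(S) = 14 (E(S) = 34 - 20 = 14)
-E(Z(U(5))) = -1*14 = -14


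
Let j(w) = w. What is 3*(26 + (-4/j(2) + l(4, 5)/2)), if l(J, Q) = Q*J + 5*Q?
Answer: 279/2 ≈ 139.50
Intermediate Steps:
l(J, Q) = 5*Q + J*Q (l(J, Q) = J*Q + 5*Q = 5*Q + J*Q)
3*(26 + (-4/j(2) + l(4, 5)/2)) = 3*(26 + (-4/2 + (5*(5 + 4))/2)) = 3*(26 + (-4*½ + (5*9)*(½))) = 3*(26 + (-2 + 45*(½))) = 3*(26 + (-2 + 45/2)) = 3*(26 + 41/2) = 3*(93/2) = 279/2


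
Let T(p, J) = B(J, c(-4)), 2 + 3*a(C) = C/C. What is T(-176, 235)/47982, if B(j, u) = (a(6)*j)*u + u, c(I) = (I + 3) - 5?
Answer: 232/23991 ≈ 0.0096703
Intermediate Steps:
c(I) = -2 + I (c(I) = (3 + I) - 5 = -2 + I)
a(C) = -⅓ (a(C) = -⅔ + (C/C)/3 = -⅔ + (⅓)*1 = -⅔ + ⅓ = -⅓)
B(j, u) = u - j*u/3 (B(j, u) = (-j/3)*u + u = -j*u/3 + u = u - j*u/3)
T(p, J) = -6 + 2*J (T(p, J) = (-2 - 4)*(3 - J)/3 = (⅓)*(-6)*(3 - J) = -6 + 2*J)
T(-176, 235)/47982 = (-6 + 2*235)/47982 = (-6 + 470)*(1/47982) = 464*(1/47982) = 232/23991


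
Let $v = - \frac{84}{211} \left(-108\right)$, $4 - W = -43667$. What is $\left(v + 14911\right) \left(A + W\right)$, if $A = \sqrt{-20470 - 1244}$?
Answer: $\frac{137794800603}{211} + \frac{3155293 i \sqrt{21714}}{211} \approx 6.5306 \cdot 10^{8} + 2.2036 \cdot 10^{6} i$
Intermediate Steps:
$W = 43671$ ($W = 4 - -43667 = 4 + 43667 = 43671$)
$A = i \sqrt{21714}$ ($A = \sqrt{-21714} = i \sqrt{21714} \approx 147.36 i$)
$v = \frac{9072}{211}$ ($v = \left(-84\right) \frac{1}{211} \left(-108\right) = \left(- \frac{84}{211}\right) \left(-108\right) = \frac{9072}{211} \approx 42.995$)
$\left(v + 14911\right) \left(A + W\right) = \left(\frac{9072}{211} + 14911\right) \left(i \sqrt{21714} + 43671\right) = \frac{3155293 \left(43671 + i \sqrt{21714}\right)}{211} = \frac{137794800603}{211} + \frac{3155293 i \sqrt{21714}}{211}$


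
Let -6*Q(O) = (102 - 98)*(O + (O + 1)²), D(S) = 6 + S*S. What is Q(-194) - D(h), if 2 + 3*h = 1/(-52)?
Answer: -200445787/8112 ≈ -24710.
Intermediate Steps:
h = -35/52 (h = -⅔ + (⅓)/(-52) = -⅔ + (⅓)*(-1/52) = -⅔ - 1/156 = -35/52 ≈ -0.67308)
D(S) = 6 + S²
Q(O) = -2*O/3 - 2*(1 + O)²/3 (Q(O) = -(102 - 98)*(O + (O + 1)²)/6 = -2*(O + (1 + O)²)/3 = -(4*O + 4*(1 + O)²)/6 = -2*O/3 - 2*(1 + O)²/3)
Q(-194) - D(h) = (-⅔*(-194) - 2*(1 - 194)²/3) - (6 + (-35/52)²) = (388/3 - ⅔*(-193)²) - (6 + 1225/2704) = (388/3 - ⅔*37249) - 1*17449/2704 = (388/3 - 74498/3) - 17449/2704 = -74110/3 - 17449/2704 = -200445787/8112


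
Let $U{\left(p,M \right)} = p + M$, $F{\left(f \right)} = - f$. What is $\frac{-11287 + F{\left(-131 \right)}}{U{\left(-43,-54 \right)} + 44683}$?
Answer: $- \frac{5578}{22293} \approx -0.25021$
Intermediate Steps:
$U{\left(p,M \right)} = M + p$
$\frac{-11287 + F{\left(-131 \right)}}{U{\left(-43,-54 \right)} + 44683} = \frac{-11287 - -131}{\left(-54 - 43\right) + 44683} = \frac{-11287 + 131}{-97 + 44683} = - \frac{11156}{44586} = \left(-11156\right) \frac{1}{44586} = - \frac{5578}{22293}$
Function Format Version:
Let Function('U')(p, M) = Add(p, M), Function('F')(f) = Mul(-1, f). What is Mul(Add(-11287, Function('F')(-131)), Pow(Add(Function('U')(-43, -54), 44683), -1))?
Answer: Rational(-5578, 22293) ≈ -0.25021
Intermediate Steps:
Function('U')(p, M) = Add(M, p)
Mul(Add(-11287, Function('F')(-131)), Pow(Add(Function('U')(-43, -54), 44683), -1)) = Mul(Add(-11287, Mul(-1, -131)), Pow(Add(Add(-54, -43), 44683), -1)) = Mul(Add(-11287, 131), Pow(Add(-97, 44683), -1)) = Mul(-11156, Pow(44586, -1)) = Mul(-11156, Rational(1, 44586)) = Rational(-5578, 22293)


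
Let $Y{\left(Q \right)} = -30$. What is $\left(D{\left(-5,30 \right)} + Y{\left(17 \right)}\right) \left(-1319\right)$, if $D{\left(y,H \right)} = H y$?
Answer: $237420$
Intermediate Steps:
$\left(D{\left(-5,30 \right)} + Y{\left(17 \right)}\right) \left(-1319\right) = \left(30 \left(-5\right) - 30\right) \left(-1319\right) = \left(-150 - 30\right) \left(-1319\right) = \left(-180\right) \left(-1319\right) = 237420$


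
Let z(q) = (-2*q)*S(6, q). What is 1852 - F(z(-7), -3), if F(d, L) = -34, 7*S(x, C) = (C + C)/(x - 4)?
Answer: 1886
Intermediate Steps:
S(x, C) = 2*C/(7*(-4 + x)) (S(x, C) = ((C + C)/(x - 4))/7 = ((2*C)/(-4 + x))/7 = (2*C/(-4 + x))/7 = 2*C/(7*(-4 + x)))
z(q) = -2*q²/7 (z(q) = (-2*q)*(2*q/(7*(-4 + 6))) = (-2*q)*((2/7)*q/2) = (-2*q)*((2/7)*q*(½)) = (-2*q)*(q/7) = -2*q²/7)
1852 - F(z(-7), -3) = 1852 - 1*(-34) = 1852 + 34 = 1886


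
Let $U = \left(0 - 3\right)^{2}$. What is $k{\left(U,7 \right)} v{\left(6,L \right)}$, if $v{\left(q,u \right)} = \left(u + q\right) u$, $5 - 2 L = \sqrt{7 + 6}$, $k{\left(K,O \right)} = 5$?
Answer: $\frac{245}{2} - \frac{55 \sqrt{13}}{2} \approx 23.347$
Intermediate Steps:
$U = 9$ ($U = \left(-3\right)^{2} = 9$)
$L = \frac{5}{2} - \frac{\sqrt{13}}{2}$ ($L = \frac{5}{2} - \frac{\sqrt{7 + 6}}{2} = \frac{5}{2} - \frac{\sqrt{13}}{2} \approx 0.69722$)
$v{\left(q,u \right)} = u \left(q + u\right)$ ($v{\left(q,u \right)} = \left(q + u\right) u = u \left(q + u\right)$)
$k{\left(U,7 \right)} v{\left(6,L \right)} = 5 \left(\frac{5}{2} - \frac{\sqrt{13}}{2}\right) \left(6 + \left(\frac{5}{2} - \frac{\sqrt{13}}{2}\right)\right) = 5 \left(\frac{5}{2} - \frac{\sqrt{13}}{2}\right) \left(\frac{17}{2} - \frac{\sqrt{13}}{2}\right)$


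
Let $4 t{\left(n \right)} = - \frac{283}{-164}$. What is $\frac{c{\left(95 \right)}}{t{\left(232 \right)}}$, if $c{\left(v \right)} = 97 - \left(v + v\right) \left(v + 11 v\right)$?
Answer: $- \frac{142025968}{283} \approx -5.0186 \cdot 10^{5}$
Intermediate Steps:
$t{\left(n \right)} = \frac{283}{656}$ ($t{\left(n \right)} = \frac{\left(-283\right) \frac{1}{-164}}{4} = \frac{\left(-283\right) \left(- \frac{1}{164}\right)}{4} = \frac{1}{4} \cdot \frac{283}{164} = \frac{283}{656}$)
$c{\left(v \right)} = 97 - 24 v^{2}$ ($c{\left(v \right)} = 97 - 2 v 12 v = 97 - 24 v^{2}$)
$\frac{c{\left(95 \right)}}{t{\left(232 \right)}} = \frac{97 - 24 \cdot 95^{2}}{\frac{283}{656}} = \left(97 - 216600\right) \frac{656}{283} = \left(-216503\right) \frac{656}{283} = - \frac{142025968}{283}$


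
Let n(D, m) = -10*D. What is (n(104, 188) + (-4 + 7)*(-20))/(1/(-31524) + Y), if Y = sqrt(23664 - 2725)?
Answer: -34676400/20808394578863 - 1093138833600*sqrt(20939)/20808394578863 ≈ -7.6018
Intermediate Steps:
Y = sqrt(20939) ≈ 144.70
(n(104, 188) + (-4 + 7)*(-20))/(1/(-31524) + Y) = (-10*104 + (-4 + 7)*(-20))/(1/(-31524) + sqrt(20939)) = (-1040 + 3*(-20))/(-1/31524 + sqrt(20939)) = (-1040 - 60)/(-1/31524 + sqrt(20939)) = -1100/(-1/31524 + sqrt(20939))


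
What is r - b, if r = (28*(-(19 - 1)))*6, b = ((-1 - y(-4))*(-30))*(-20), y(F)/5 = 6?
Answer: 15576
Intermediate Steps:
y(F) = 30 (y(F) = 5*6 = 30)
b = -18600 (b = ((-1 - 1*30)*(-30))*(-20) = ((-1 - 30)*(-30))*(-20) = -31*(-30)*(-20) = 930*(-20) = -18600)
r = -3024 (r = (28*(-1*18))*6 = (28*(-18))*6 = -504*6 = -3024)
r - b = -3024 - 1*(-18600) = -3024 + 18600 = 15576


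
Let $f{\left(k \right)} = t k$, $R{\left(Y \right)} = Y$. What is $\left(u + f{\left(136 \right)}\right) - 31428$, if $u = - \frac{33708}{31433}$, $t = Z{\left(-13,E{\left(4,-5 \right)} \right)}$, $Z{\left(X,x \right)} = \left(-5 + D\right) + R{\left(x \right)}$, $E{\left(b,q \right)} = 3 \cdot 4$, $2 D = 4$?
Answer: $- \frac{949436040}{31433} \approx -30205.0$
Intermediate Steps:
$D = 2$ ($D = \frac{1}{2} \cdot 4 = 2$)
$E{\left(b,q \right)} = 12$
$Z{\left(X,x \right)} = -3 + x$ ($Z{\left(X,x \right)} = \left(-5 + 2\right) + x = -3 + x$)
$t = 9$ ($t = -3 + 12 = 9$)
$u = - \frac{33708}{31433}$ ($u = \left(-33708\right) \frac{1}{31433} = - \frac{33708}{31433} \approx -1.0724$)
$f{\left(k \right)} = 9 k$
$\left(u + f{\left(136 \right)}\right) - 31428 = \left(- \frac{33708}{31433} + 9 \cdot 136\right) - 31428 = \left(- \frac{33708}{31433} + 1224\right) - 31428 = \frac{38440284}{31433} - 31428 = - \frac{949436040}{31433}$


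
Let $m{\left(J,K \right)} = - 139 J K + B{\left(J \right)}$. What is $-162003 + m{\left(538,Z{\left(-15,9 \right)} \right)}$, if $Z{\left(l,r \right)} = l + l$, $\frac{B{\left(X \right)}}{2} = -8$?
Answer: $2081441$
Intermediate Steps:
$B{\left(X \right)} = -16$ ($B{\left(X \right)} = 2 \left(-8\right) = -16$)
$Z{\left(l,r \right)} = 2 l$
$m{\left(J,K \right)} = -16 - 139 J K$ ($m{\left(J,K \right)} = - 139 J K - 16 = -16 - 139 J K$)
$-162003 + m{\left(538,Z{\left(-15,9 \right)} \right)} = -162003 - \left(16 + 74782 \cdot 2 \left(-15\right)\right) = -162003 - \left(16 + 74782 \left(-30\right)\right) = -162003 + \left(-16 + 2243460\right) = -162003 + 2243444 = 2081441$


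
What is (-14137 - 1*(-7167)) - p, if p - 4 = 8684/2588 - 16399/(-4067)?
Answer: -18370467536/2631349 ≈ -6981.4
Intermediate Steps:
p = 29965006/2631349 (p = 4 + (8684/2588 - 16399/(-4067)) = 4 + (8684*(1/2588) - 16399*(-1/4067)) = 4 + (2171/647 + 16399/4067) = 4 + 19439610/2631349 = 29965006/2631349 ≈ 11.388)
(-14137 - 1*(-7167)) - p = (-14137 - 1*(-7167)) - 1*29965006/2631349 = (-14137 + 7167) - 29965006/2631349 = -6970 - 29965006/2631349 = -18370467536/2631349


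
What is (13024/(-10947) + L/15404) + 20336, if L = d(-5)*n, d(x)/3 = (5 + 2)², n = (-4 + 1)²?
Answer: 3429024490753/168627588 ≈ 20335.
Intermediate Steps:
n = 9 (n = (-3)² = 9)
d(x) = 147 (d(x) = 3*(5 + 2)² = 3*7² = 3*49 = 147)
L = 1323 (L = 147*9 = 1323)
(13024/(-10947) + L/15404) + 20336 = (13024/(-10947) + 1323/15404) + 20336 = (13024*(-1/10947) + 1323*(1/15404)) + 20336 = (-13024/10947 + 1323/15404) + 20336 = -186138815/168627588 + 20336 = 3429024490753/168627588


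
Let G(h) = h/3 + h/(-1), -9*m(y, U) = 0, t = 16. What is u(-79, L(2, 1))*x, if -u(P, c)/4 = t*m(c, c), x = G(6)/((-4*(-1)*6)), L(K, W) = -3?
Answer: 0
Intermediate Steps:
m(y, U) = 0 (m(y, U) = -⅑*0 = 0)
G(h) = -2*h/3 (G(h) = h*(⅓) + h*(-1) = h/3 - h = -2*h/3)
x = -⅙ (x = (-⅔*6)/((-4*(-1)*6)) = -4/(4*6) = -4/24 = -4*1/24 = -⅙ ≈ -0.16667)
u(P, c) = 0 (u(P, c) = -64*0 = -4*0 = 0)
u(-79, L(2, 1))*x = 0*(-⅙) = 0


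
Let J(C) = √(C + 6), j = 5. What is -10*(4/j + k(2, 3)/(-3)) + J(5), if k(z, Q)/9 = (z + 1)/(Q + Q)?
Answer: 7 + √11 ≈ 10.317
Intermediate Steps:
k(z, Q) = 9*(1 + z)/(2*Q) (k(z, Q) = 9*((z + 1)/(Q + Q)) = 9*((1 + z)/((2*Q))) = 9*((1 + z)*(1/(2*Q))) = 9*((1 + z)/(2*Q)) = 9*(1 + z)/(2*Q))
J(C) = √(6 + C)
-10*(4/j + k(2, 3)/(-3)) + J(5) = -10*(4/5 + ((9/2)*(1 + 2)/3)/(-3)) + √(6 + 5) = -10*(4*(⅕) + ((9/2)*(⅓)*3)*(-⅓)) + √11 = -10*(⅘ + (9/2)*(-⅓)) + √11 = -10*(⅘ - 3/2) + √11 = -10*(-7/10) + √11 = 7 + √11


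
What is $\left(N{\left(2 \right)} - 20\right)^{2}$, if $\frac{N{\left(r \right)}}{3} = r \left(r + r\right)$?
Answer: $16$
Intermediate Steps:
$N{\left(r \right)} = 6 r^{2}$ ($N{\left(r \right)} = 3 r \left(r + r\right) = 3 r 2 r = 3 \cdot 2 r^{2} = 6 r^{2}$)
$\left(N{\left(2 \right)} - 20\right)^{2} = \left(6 \cdot 2^{2} - 20\right)^{2} = \left(6 \cdot 4 - 20\right)^{2} = \left(24 - 20\right)^{2} = 4^{2} = 16$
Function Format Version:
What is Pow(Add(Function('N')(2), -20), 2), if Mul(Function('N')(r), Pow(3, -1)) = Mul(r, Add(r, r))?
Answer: 16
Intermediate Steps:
Function('N')(r) = Mul(6, Pow(r, 2)) (Function('N')(r) = Mul(3, Mul(r, Add(r, r))) = Mul(3, Mul(r, Mul(2, r))) = Mul(3, Mul(2, Pow(r, 2))) = Mul(6, Pow(r, 2)))
Pow(Add(Function('N')(2), -20), 2) = Pow(Add(Mul(6, Pow(2, 2)), -20), 2) = Pow(Add(Mul(6, 4), -20), 2) = Pow(Add(24, -20), 2) = Pow(4, 2) = 16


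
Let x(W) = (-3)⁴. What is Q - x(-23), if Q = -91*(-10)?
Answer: 829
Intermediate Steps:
Q = 910
x(W) = 81
Q - x(-23) = 910 - 1*81 = 910 - 81 = 829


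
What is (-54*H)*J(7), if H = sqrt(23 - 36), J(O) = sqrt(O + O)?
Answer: -54*I*sqrt(182) ≈ -728.5*I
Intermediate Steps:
J(O) = sqrt(2)*sqrt(O) (J(O) = sqrt(2*O) = sqrt(2)*sqrt(O))
H = I*sqrt(13) (H = sqrt(-13) = I*sqrt(13) ≈ 3.6056*I)
(-54*H)*J(7) = (-54*I*sqrt(13))*(sqrt(2)*sqrt(7)) = (-54*I*sqrt(13))*sqrt(14) = -54*I*sqrt(182)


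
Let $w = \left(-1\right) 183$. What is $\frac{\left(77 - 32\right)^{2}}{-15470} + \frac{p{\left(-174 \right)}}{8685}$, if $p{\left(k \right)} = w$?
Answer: $- \frac{1361209}{8957130} \approx -0.15197$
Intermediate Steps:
$w = -183$
$p{\left(k \right)} = -183$
$\frac{\left(77 - 32\right)^{2}}{-15470} + \frac{p{\left(-174 \right)}}{8685} = \frac{\left(77 - 32\right)^{2}}{-15470} - \frac{183}{8685} = 45^{2} \left(- \frac{1}{15470}\right) - \frac{61}{2895} = 2025 \left(- \frac{1}{15470}\right) - \frac{61}{2895} = - \frac{405}{3094} - \frac{61}{2895} = - \frac{1361209}{8957130}$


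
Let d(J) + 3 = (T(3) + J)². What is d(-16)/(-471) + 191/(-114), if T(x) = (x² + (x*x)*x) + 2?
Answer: -48265/17898 ≈ -2.6967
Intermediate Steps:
T(x) = 2 + x² + x³ (T(x) = (x² + x²*x) + 2 = (x² + x³) + 2 = 2 + x² + x³)
d(J) = -3 + (38 + J)² (d(J) = -3 + ((2 + 3² + 3³) + J)² = -3 + ((2 + 9 + 27) + J)² = -3 + (38 + J)²)
d(-16)/(-471) + 191/(-114) = (-3 + (38 - 16)²)/(-471) + 191/(-114) = (-3 + 22²)*(-1/471) + 191*(-1/114) = (-3 + 484)*(-1/471) - 191/114 = 481*(-1/471) - 191/114 = -481/471 - 191/114 = -48265/17898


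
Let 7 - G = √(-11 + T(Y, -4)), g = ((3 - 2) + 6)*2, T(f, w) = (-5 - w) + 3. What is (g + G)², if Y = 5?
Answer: 432 - 126*I ≈ 432.0 - 126.0*I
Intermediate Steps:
T(f, w) = -2 - w
g = 14 (g = (1 + 6)*2 = 7*2 = 14)
G = 7 - 3*I (G = 7 - √(-11 + (-2 - 1*(-4))) = 7 - √(-11 + (-2 + 4)) = 7 - √(-11 + 2) = 7 - √(-9) = 7 - 3*I ≈ 7.0 - 3.0*I)
(g + G)² = (14 + (7 - 3*I))² = (21 - 3*I)²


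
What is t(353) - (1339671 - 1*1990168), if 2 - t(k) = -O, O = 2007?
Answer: 652506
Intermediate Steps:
t(k) = 2009 (t(k) = 2 - (-1)*2007 = 2 - 1*(-2007) = 2 + 2007 = 2009)
t(353) - (1339671 - 1*1990168) = 2009 - (1339671 - 1*1990168) = 2009 - (1339671 - 1990168) = 2009 - 1*(-650497) = 2009 + 650497 = 652506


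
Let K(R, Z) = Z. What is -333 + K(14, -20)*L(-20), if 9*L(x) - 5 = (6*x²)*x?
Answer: 956903/9 ≈ 1.0632e+5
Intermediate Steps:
L(x) = 5/9 + 2*x³/3 (L(x) = 5/9 + ((6*x²)*x)/9 = 5/9 + (6*x³)/9 = 5/9 + 2*x³/3)
-333 + K(14, -20)*L(-20) = -333 - 20*(5/9 + (⅔)*(-20)³) = -333 - 20*(5/9 + (⅔)*(-8000)) = -333 - 20*(5/9 - 16000/3) = -333 - 20*(-47995/9) = -333 + 959900/9 = 956903/9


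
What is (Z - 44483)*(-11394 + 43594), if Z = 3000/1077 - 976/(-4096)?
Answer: -16453748125325/11488 ≈ -1.4323e+9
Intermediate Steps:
Z = 277899/91904 (Z = 3000*(1/1077) - 976*(-1/4096) = 1000/359 + 61/256 = 277899/91904 ≈ 3.0238)
(Z - 44483)*(-11394 + 43594) = (277899/91904 - 44483)*(-11394 + 43594) = -4087887733/91904*32200 = -16453748125325/11488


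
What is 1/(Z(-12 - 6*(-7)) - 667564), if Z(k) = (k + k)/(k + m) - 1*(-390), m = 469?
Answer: -499/332919766 ≈ -1.4989e-6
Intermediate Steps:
Z(k) = 390 + 2*k/(469 + k) (Z(k) = (k + k)/(k + 469) - 1*(-390) = (2*k)/(469 + k) + 390 = 2*k/(469 + k) + 390 = 390 + 2*k/(469 + k))
1/(Z(-12 - 6*(-7)) - 667564) = 1/(14*(13065 + 28*(-12 - 6*(-7)))/(469 + (-12 - 6*(-7))) - 667564) = 1/(14*(13065 + 28*(-12 + 42))/(469 + (-12 + 42)) - 667564) = 1/(14*(13065 + 28*30)/(469 + 30) - 667564) = 1/(14*(13065 + 840)/499 - 667564) = 1/(14*(1/499)*13905 - 667564) = 1/(194670/499 - 667564) = 1/(-332919766/499) = -499/332919766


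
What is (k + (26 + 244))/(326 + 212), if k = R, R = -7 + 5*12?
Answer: 323/538 ≈ 0.60037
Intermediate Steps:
R = 53 (R = -7 + 60 = 53)
k = 53
(k + (26 + 244))/(326 + 212) = (53 + (26 + 244))/(326 + 212) = (53 + 270)/538 = 323*(1/538) = 323/538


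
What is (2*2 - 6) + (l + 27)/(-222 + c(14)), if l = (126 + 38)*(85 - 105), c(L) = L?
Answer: 2837/208 ≈ 13.639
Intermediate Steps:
l = -3280 (l = 164*(-20) = -3280)
(2*2 - 6) + (l + 27)/(-222 + c(14)) = (2*2 - 6) + (-3280 + 27)/(-222 + 14) = (4 - 6) - 3253/(-208) = -2 - 3253*(-1/208) = -2 + 3253/208 = 2837/208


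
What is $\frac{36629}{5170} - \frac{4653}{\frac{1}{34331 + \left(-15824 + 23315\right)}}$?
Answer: $- \frac{1006070413591}{5170} \approx -1.946 \cdot 10^{8}$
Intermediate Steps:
$\frac{36629}{5170} - \frac{4653}{\frac{1}{34331 + \left(-15824 + 23315\right)}} = 36629 \cdot \frac{1}{5170} - \frac{4653}{\frac{1}{34331 + 7491}} = \frac{36629}{5170} - \frac{4653}{\frac{1}{41822}} = \frac{36629}{5170} - 4653 \frac{1}{\frac{1}{41822}} = \frac{36629}{5170} - 194597766 = - \frac{1006070413591}{5170}$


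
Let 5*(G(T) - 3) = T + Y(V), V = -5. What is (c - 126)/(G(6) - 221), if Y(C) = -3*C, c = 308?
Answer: -910/1069 ≈ -0.85126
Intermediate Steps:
G(T) = 6 + T/5 (G(T) = 3 + (T - 3*(-5))/5 = 3 + (T + 15)/5 = 3 + (15 + T)/5 = 3 + (3 + T/5) = 6 + T/5)
(c - 126)/(G(6) - 221) = (308 - 126)/((6 + (⅕)*6) - 221) = 182/((6 + 6/5) - 221) = 182/(36/5 - 221) = 182/(-1069/5) = 182*(-5/1069) = -910/1069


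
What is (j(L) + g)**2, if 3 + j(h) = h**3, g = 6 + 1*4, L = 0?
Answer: 49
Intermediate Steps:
g = 10 (g = 6 + 4 = 10)
j(h) = -3 + h**3
(j(L) + g)**2 = ((-3 + 0**3) + 10)**2 = ((-3 + 0) + 10)**2 = (-3 + 10)**2 = 7**2 = 49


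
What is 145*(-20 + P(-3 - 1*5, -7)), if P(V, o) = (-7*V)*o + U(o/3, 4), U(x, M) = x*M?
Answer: -183280/3 ≈ -61093.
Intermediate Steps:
U(x, M) = M*x
P(V, o) = 4*o/3 - 7*V*o (P(V, o) = (-7*V)*o + 4*(o/3) = -7*V*o + 4*(o*(⅓)) = -7*V*o + 4*(o/3) = -7*V*o + 4*o/3 = 4*o/3 - 7*V*o)
145*(-20 + P(-3 - 1*5, -7)) = 145*(-20 + (⅓)*(-7)*(4 - 21*(-3 - 1*5))) = 145*(-20 + (⅓)*(-7)*(4 - 21*(-3 - 5))) = 145*(-20 + (⅓)*(-7)*(4 - 21*(-8))) = 145*(-20 + (⅓)*(-7)*(4 + 168)) = 145*(-20 + (⅓)*(-7)*172) = 145*(-20 - 1204/3) = 145*(-1264/3) = -183280/3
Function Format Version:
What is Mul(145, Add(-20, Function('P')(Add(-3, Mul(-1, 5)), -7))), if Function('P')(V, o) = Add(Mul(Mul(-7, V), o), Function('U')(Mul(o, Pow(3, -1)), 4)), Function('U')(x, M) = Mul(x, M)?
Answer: Rational(-183280, 3) ≈ -61093.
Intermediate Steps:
Function('U')(x, M) = Mul(M, x)
Function('P')(V, o) = Add(Mul(Rational(4, 3), o), Mul(-7, V, o)) (Function('P')(V, o) = Add(Mul(Mul(-7, V), o), Mul(4, Mul(o, Pow(3, -1)))) = Add(Mul(-7, V, o), Mul(4, Mul(o, Rational(1, 3)))) = Add(Mul(-7, V, o), Mul(4, Mul(Rational(1, 3), o))) = Add(Mul(-7, V, o), Mul(Rational(4, 3), o)) = Add(Mul(Rational(4, 3), o), Mul(-7, V, o)))
Mul(145, Add(-20, Function('P')(Add(-3, Mul(-1, 5)), -7))) = Mul(145, Add(-20, Mul(Rational(1, 3), -7, Add(4, Mul(-21, Add(-3, Mul(-1, 5))))))) = Mul(145, Add(-20, Mul(Rational(1, 3), -7, Add(4, Mul(-21, Add(-3, -5)))))) = Mul(145, Add(-20, Mul(Rational(1, 3), -7, Add(4, Mul(-21, -8))))) = Mul(145, Add(-20, Mul(Rational(1, 3), -7, Add(4, 168)))) = Mul(145, Add(-20, Mul(Rational(1, 3), -7, 172))) = Mul(145, Add(-20, Rational(-1204, 3))) = Mul(145, Rational(-1264, 3)) = Rational(-183280, 3)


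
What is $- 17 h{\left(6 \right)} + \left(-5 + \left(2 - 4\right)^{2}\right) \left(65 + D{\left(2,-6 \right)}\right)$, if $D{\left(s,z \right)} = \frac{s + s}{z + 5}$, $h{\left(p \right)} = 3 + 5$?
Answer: $-197$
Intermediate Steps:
$h{\left(p \right)} = 8$
$D{\left(s,z \right)} = \frac{2 s}{5 + z}$
$- 17 h{\left(6 \right)} + \left(-5 + \left(2 - 4\right)^{2}\right) \left(65 + D{\left(2,-6 \right)}\right) = \left(-17\right) 8 + \left(-5 + \left(2 - 4\right)^{2}\right) \left(65 + 2 \cdot 2 \frac{1}{5 - 6}\right) = -136 + \left(-5 + \left(-2\right)^{2}\right) \left(65 + 2 \cdot 2 \frac{1}{-1}\right) = -136 + \left(-5 + 4\right) \left(65 + 2 \cdot 2 \left(-1\right)\right) = -136 - \left(65 - 4\right) = -136 - 61 = -197$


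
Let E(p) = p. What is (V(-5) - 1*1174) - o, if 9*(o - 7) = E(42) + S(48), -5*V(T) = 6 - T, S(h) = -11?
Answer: -53399/45 ≈ -1186.6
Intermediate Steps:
V(T) = -6/5 + T/5 (V(T) = -(6 - T)/5 = -6/5 + T/5)
o = 94/9 (o = 7 + (42 - 11)/9 = 7 + (⅑)*31 = 7 + 31/9 = 94/9 ≈ 10.444)
(V(-5) - 1*1174) - o = ((-6/5 + (⅕)*(-5)) - 1*1174) - 1*94/9 = ((-6/5 - 1) - 1174) - 94/9 = (-11/5 - 1174) - 94/9 = -5881/5 - 94/9 = -53399/45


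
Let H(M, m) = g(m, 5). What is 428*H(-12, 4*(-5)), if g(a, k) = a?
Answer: -8560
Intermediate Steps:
H(M, m) = m
428*H(-12, 4*(-5)) = 428*(4*(-5)) = 428*(-20) = -8560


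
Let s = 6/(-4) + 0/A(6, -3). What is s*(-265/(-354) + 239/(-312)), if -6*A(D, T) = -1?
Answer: 321/12272 ≈ 0.026157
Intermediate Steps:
A(D, T) = ⅙ (A(D, T) = -⅙*(-1) = ⅙)
s = -3/2 (s = 6/(-4) + 0/(⅙) = 6*(-¼) + 0*6 = -3/2 + 0 = -3/2 ≈ -1.5000)
s*(-265/(-354) + 239/(-312)) = -3*(-265/(-354) + 239/(-312))/2 = -3*(-265*(-1/354) + 239*(-1/312))/2 = -3*(265/354 - 239/312)/2 = -3/2*(-107/6136) = 321/12272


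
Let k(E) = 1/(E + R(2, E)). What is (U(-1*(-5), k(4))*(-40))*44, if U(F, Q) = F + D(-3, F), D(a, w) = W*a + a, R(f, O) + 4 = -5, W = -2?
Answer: -14080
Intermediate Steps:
R(f, O) = -9 (R(f, O) = -4 - 5 = -9)
D(a, w) = -a (D(a, w) = -2*a + a = -a)
k(E) = 1/(-9 + E) (k(E) = 1/(E - 9) = 1/(-9 + E))
U(F, Q) = 3 + F (U(F, Q) = F - 1*(-3) = F + 3 = 3 + F)
(U(-1*(-5), k(4))*(-40))*44 = ((3 - 1*(-5))*(-40))*44 = ((3 + 5)*(-40))*44 = (8*(-40))*44 = -320*44 = -14080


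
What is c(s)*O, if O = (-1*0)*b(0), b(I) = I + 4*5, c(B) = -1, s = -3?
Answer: 0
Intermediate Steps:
b(I) = 20 + I (b(I) = I + 20 = 20 + I)
O = 0 (O = (-1*0)*(20 + 0) = 0*20 = 0)
c(s)*O = -1*0 = 0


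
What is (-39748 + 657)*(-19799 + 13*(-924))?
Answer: 1243523801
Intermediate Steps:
(-39748 + 657)*(-19799 + 13*(-924)) = -39091*(-19799 - 12012) = -39091*(-31811) = 1243523801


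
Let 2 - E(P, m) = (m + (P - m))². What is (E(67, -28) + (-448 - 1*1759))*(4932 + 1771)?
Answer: -44869882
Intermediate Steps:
E(P, m) = 2 - P² (E(P, m) = 2 - (m + (P - m))² = 2 - P²)
(E(67, -28) + (-448 - 1*1759))*(4932 + 1771) = ((2 - 1*67²) + (-448 - 1*1759))*(4932 + 1771) = ((2 - 1*4489) + (-448 - 1759))*6703 = ((2 - 4489) - 2207)*6703 = (-4487 - 2207)*6703 = -6694*6703 = -44869882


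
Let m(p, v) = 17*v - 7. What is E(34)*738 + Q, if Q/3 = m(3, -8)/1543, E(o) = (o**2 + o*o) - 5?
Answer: 2627058909/1543 ≈ 1.7026e+6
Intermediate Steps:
m(p, v) = -7 + 17*v
E(o) = -5 + 2*o**2 (E(o) = (o**2 + o**2) - 5 = 2*o**2 - 5 = -5 + 2*o**2)
Q = -429/1543 (Q = 3*((-7 + 17*(-8))/1543) = 3*((-7 - 136)*(1/1543)) = 3*(-143*1/1543) = 3*(-143/1543) = -429/1543 ≈ -0.27803)
E(34)*738 + Q = (-5 + 2*34**2)*738 - 429/1543 = (-5 + 2*1156)*738 - 429/1543 = (-5 + 2312)*738 - 429/1543 = 2307*738 - 429/1543 = 1702566 - 429/1543 = 2627058909/1543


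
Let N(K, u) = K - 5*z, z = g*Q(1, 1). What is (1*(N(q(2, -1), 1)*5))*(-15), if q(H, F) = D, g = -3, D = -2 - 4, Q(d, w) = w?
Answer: -675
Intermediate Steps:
D = -6
z = -3 (z = -3*1 = -3)
q(H, F) = -6
N(K, u) = 15 + K (N(K, u) = K - 5*(-3) = K + 15 = 15 + K)
(1*(N(q(2, -1), 1)*5))*(-15) = (1*((15 - 6)*5))*(-15) = (1*(9*5))*(-15) = (1*45)*(-15) = 45*(-15) = -675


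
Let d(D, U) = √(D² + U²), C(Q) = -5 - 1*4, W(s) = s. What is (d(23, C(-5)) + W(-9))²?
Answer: (9 - √610)² ≈ 246.43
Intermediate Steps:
C(Q) = -9 (C(Q) = -5 - 4 = -9)
(d(23, C(-5)) + W(-9))² = (√(23² + (-9)²) - 9)² = (√(529 + 81) - 9)² = (√610 - 9)² = (-9 + √610)²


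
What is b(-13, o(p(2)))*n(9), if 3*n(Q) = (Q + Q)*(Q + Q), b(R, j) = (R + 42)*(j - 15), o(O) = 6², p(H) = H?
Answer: 65772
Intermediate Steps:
o(O) = 36
b(R, j) = (-15 + j)*(42 + R) (b(R, j) = (42 + R)*(-15 + j) = (-15 + j)*(42 + R))
n(Q) = 4*Q²/3 (n(Q) = ((Q + Q)*(Q + Q))/3 = ((2*Q)*(2*Q))/3 = (4*Q²)/3 = 4*Q²/3)
b(-13, o(p(2)))*n(9) = (-630 - 15*(-13) + 42*36 - 13*36)*((4/3)*9²) = (-630 + 195 + 1512 - 468)*((4/3)*81) = 609*108 = 65772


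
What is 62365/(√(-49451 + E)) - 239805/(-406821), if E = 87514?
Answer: 79935/135607 + 62365*√38063/38063 ≈ 320.25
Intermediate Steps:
62365/(√(-49451 + E)) - 239805/(-406821) = 62365/(√(-49451 + 87514)) - 239805/(-406821) = 62365/(√38063) - 239805*(-1/406821) = 62365*(√38063/38063) + 79935/135607 = 62365*√38063/38063 + 79935/135607 = 79935/135607 + 62365*√38063/38063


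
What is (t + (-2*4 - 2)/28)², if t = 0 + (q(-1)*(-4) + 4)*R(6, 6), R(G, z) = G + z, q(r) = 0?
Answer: 444889/196 ≈ 2269.8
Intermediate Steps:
t = 48 (t = 0 + (0*(-4) + 4)*(6 + 6) = 0 + (0 + 4)*12 = 0 + 4*12 = 0 + 48 = 48)
(t + (-2*4 - 2)/28)² = (48 + (-2*4 - 2)/28)² = (48 + (-8 - 2)*(1/28))² = (48 - 10*1/28)² = (48 - 5/14)² = (667/14)² = 444889/196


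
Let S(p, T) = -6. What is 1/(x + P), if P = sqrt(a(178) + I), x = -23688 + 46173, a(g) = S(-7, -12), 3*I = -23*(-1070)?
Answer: 67455/1516701083 - 4*sqrt(4611)/1516701083 ≈ 4.4296e-5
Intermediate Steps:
I = 24610/3 (I = (-23*(-1070))/3 = (1/3)*24610 = 24610/3 ≈ 8203.3)
a(g) = -6
x = 22485
P = 4*sqrt(4611)/3 (P = sqrt(-6 + 24610/3) = sqrt(24592/3) = 4*sqrt(4611)/3 ≈ 90.539)
1/(x + P) = 1/(22485 + 4*sqrt(4611)/3)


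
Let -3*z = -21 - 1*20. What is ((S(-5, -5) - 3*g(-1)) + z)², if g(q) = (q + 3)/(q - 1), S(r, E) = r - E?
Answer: 2500/9 ≈ 277.78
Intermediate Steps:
g(q) = (3 + q)/(-1 + q)
z = 41/3 (z = -(-21 - 1*20)/3 = -(-21 - 20)/3 = -⅓*(-41) = 41/3 ≈ 13.667)
((S(-5, -5) - 3*g(-1)) + z)² = (((-5 - 1*(-5)) - 3*(3 - 1)/(-1 - 1)) + 41/3)² = (((-5 + 5) - 3*2/(-2)) + 41/3)² = ((0 - (-3)*2/2) + 41/3)² = ((0 - 3*(-1)) + 41/3)² = ((0 + 3) + 41/3)² = (3 + 41/3)² = (50/3)² = 2500/9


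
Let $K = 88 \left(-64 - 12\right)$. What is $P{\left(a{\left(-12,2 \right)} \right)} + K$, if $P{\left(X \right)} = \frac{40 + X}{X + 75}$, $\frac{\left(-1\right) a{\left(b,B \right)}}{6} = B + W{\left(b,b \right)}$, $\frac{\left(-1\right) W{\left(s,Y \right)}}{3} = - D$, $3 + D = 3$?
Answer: $- \frac{60188}{9} \approx -6687.6$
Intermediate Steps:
$D = 0$ ($D = -3 + 3 = 0$)
$W{\left(s,Y \right)} = 0$ ($W{\left(s,Y \right)} = - 3 \left(\left(-1\right) 0\right) = \left(-3\right) 0 = 0$)
$a{\left(b,B \right)} = - 6 B$ ($a{\left(b,B \right)} = - 6 \left(B + 0\right) = - 6 B$)
$P{\left(X \right)} = \frac{40 + X}{75 + X}$
$K = -6688$ ($K = 88 \left(-76\right) = -6688$)
$P{\left(a{\left(-12,2 \right)} \right)} + K = \frac{40 - 12}{75 - 12} - 6688 = \frac{1}{63} \cdot 28 - 6688 = \frac{4}{9} - 6688 = - \frac{60188}{9}$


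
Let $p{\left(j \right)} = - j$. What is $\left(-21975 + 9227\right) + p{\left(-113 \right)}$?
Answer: $-12635$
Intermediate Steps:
$\left(-21975 + 9227\right) + p{\left(-113 \right)} = \left(-21975 + 9227\right) - -113 = -12748 + 113 = -12635$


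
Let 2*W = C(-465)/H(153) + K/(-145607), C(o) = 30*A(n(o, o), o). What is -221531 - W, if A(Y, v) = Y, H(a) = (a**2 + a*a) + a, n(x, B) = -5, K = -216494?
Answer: -505041152994373/2279768799 ≈ -2.2153e+5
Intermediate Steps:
H(a) = a + 2*a**2 (H(a) = (a**2 + a**2) + a = 2*a**2 + a = a + 2*a**2)
C(o) = -150 (C(o) = 30*(-5) = -150)
W = 1691183104/2279768799 (W = (-150*1/(153*(1 + 2*153)) - 216494/(-145607))/2 = (-150*1/(153*(1 + 306)) - 216494*(-1/145607))/2 = (-150/(153*307) + 216494/145607)/2 = (-150/46971 + 216494/145607)/2 = (-150*1/46971 + 216494/145607)/2 = (-50/15657 + 216494/145607)/2 = (1/2)*(3382366208/2279768799) = 1691183104/2279768799 ≈ 0.74182)
-221531 - W = -221531 - 1*1691183104/2279768799 = -221531 - 1691183104/2279768799 = -505041152994373/2279768799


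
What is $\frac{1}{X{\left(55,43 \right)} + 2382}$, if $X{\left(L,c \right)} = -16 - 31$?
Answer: $\frac{1}{2335} \approx 0.00042827$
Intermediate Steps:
$X{\left(L,c \right)} = -47$
$\frac{1}{X{\left(55,43 \right)} + 2382} = \frac{1}{-47 + 2382} = \frac{1}{2335}$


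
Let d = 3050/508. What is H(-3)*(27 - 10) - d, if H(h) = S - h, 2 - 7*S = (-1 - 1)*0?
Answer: 88639/1778 ≈ 49.853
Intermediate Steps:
d = 1525/254 (d = 3050*(1/508) = 1525/254 ≈ 6.0039)
S = 2/7 (S = 2/7 - (-1 - 1)*0/7 = 2/7 - (-2)*0/7 = 2/7 - 1/7*0 = 2/7 + 0 = 2/7 ≈ 0.28571)
H(h) = 2/7 - h
H(-3)*(27 - 10) - d = (2/7 - 1*(-3))*(27 - 10) - 1*1525/254 = (2/7 + 3)*17 - 1525/254 = (23/7)*17 - 1525/254 = 391/7 - 1525/254 = 88639/1778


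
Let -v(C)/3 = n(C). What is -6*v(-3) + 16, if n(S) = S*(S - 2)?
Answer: 286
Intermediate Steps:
n(S) = S*(-2 + S)
v(C) = -3*C*(-2 + C)
-6*v(-3) + 16 = -18*(-3)*(2 - 1*(-3)) + 16 = -18*(-3)*(2 + 3) + 16 = -18*(-3)*5 + 16 = -6*(-45) + 16 = 270 + 16 = 286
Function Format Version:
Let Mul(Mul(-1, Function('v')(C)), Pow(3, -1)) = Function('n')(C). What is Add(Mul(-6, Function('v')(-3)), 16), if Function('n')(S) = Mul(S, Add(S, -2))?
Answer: 286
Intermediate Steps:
Function('n')(S) = Mul(S, Add(-2, S))
Function('v')(C) = Mul(-3, C, Add(-2, C)) (Function('v')(C) = Mul(-3, Mul(C, Add(-2, C))) = Mul(-3, C, Add(-2, C)))
Add(Mul(-6, Function('v')(-3)), 16) = Add(Mul(-6, Mul(3, -3, Add(2, Mul(-1, -3)))), 16) = Add(Mul(-6, Mul(3, -3, Add(2, 3))), 16) = Add(Mul(-6, Mul(3, -3, 5)), 16) = Add(Mul(-6, -45), 16) = Add(270, 16) = 286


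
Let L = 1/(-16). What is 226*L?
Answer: -113/8 ≈ -14.125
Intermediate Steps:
L = -1/16 ≈ -0.062500
226*L = 226*(-1/16) = -113/8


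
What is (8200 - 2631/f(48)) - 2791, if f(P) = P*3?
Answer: 258755/48 ≈ 5390.7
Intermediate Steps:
f(P) = 3*P
(8200 - 2631/f(48)) - 2791 = (8200 - 2631/(3*48)) - 2791 = (8200 - 2631/144) - 2791 = (8200 - 2631*1/144) - 2791 = (8200 - 877/48) - 2791 = 392723/48 - 2791 = 258755/48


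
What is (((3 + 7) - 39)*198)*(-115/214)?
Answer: 330165/107 ≈ 3085.7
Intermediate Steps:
(((3 + 7) - 39)*198)*(-115/214) = ((10 - 39)*198)*(-115*1/214) = -29*198*(-115/214) = -5742*(-115/214) = 330165/107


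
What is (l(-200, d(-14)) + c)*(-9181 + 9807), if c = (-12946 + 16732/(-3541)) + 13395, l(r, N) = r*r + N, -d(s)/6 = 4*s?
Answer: 90396248578/3541 ≈ 2.5528e+7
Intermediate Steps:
d(s) = -24*s
l(r, N) = N + r² (l(r, N) = r² + N = N + r²)
c = 1573177/3541 (c = (-12946 + 16732*(-1/3541)) + 13395 = (-12946 - 16732/3541) + 13395 = -45858518/3541 + 13395 = 1573177/3541 ≈ 444.27)
(l(-200, d(-14)) + c)*(-9181 + 9807) = ((-24*(-14) + (-200)²) + 1573177/3541)*(-9181 + 9807) = ((336 + 40000) + 1573177/3541)*626 = (40336 + 1573177/3541)*626 = (144402953/3541)*626 = 90396248578/3541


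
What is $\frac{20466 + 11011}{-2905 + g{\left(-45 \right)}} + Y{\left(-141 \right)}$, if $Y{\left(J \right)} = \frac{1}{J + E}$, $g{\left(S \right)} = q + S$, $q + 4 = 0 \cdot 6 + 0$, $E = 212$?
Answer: $- \frac{2231913}{209734} \approx -10.642$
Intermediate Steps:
$q = -4$ ($q = -4 + \left(0 \cdot 6 + 0\right) = -4 + \left(0 + 0\right) = -4 + 0 = -4$)
$g{\left(S \right)} = -4 + S$
$Y{\left(J \right)} = \frac{1}{212 + J}$ ($Y{\left(J \right)} = \frac{1}{J + 212} = \frac{1}{212 + J}$)
$\frac{20466 + 11011}{-2905 + g{\left(-45 \right)}} + Y{\left(-141 \right)} = \frac{20466 + 11011}{-2905 - 49} + \frac{1}{212 - 141} = \frac{31477}{-2905 - 49} + \frac{1}{71} = \frac{31477}{-2954} + \frac{1}{71} = 31477 \left(- \frac{1}{2954}\right) + \frac{1}{71} = - \frac{31477}{2954} + \frac{1}{71} = - \frac{2231913}{209734}$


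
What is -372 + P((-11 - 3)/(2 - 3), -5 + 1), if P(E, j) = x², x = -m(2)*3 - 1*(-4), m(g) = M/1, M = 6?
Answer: -176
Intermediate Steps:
m(g) = 6 (m(g) = 6/1 = 6*1 = 6)
x = -14 (x = -1*6*3 - 1*(-4) = -6*3 + 4 = -18 + 4 = -14)
P(E, j) = 196 (P(E, j) = (-14)² = 196)
-372 + P((-11 - 3)/(2 - 3), -5 + 1) = -372 + 196 = -176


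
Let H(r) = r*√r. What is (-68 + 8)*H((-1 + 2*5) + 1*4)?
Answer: -780*√13 ≈ -2812.3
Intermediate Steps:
H(r) = r^(3/2)
(-68 + 8)*H((-1 + 2*5) + 1*4) = (-68 + 8)*((-1 + 2*5) + 1*4)^(3/2) = -60*((-1 + 10) + 4)^(3/2) = -60*(9 + 4)^(3/2) = -780*√13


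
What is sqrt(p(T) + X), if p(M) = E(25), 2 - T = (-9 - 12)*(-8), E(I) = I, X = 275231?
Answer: 6*sqrt(7646) ≈ 524.65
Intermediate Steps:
T = -166 (T = 2 - (-9 - 12)*(-8) = 2 - (-21)*(-8) = 2 - 1*168 = 2 - 168 = -166)
p(M) = 25
sqrt(p(T) + X) = sqrt(25 + 275231) = sqrt(275256) = 6*sqrt(7646)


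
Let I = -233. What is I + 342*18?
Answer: 5923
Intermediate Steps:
I + 342*18 = -233 + 342*18 = -233 + 6156 = 5923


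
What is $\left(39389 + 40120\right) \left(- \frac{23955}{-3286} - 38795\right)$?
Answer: $- \frac{10133932100235}{3286} \approx -3.084 \cdot 10^{9}$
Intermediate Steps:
$\left(39389 + 40120\right) \left(- \frac{23955}{-3286} - 38795\right) = 79509 \left(\left(-23955\right) \left(- \frac{1}{3286}\right) - 38795\right) = 79509 \left(\frac{23955}{3286} - 38795\right) = 79509 \left(- \frac{127456415}{3286}\right) = - \frac{10133932100235}{3286}$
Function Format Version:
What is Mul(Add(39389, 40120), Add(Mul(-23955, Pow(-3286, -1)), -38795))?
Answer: Rational(-10133932100235, 3286) ≈ -3.0840e+9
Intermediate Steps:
Mul(Add(39389, 40120), Add(Mul(-23955, Pow(-3286, -1)), -38795)) = Mul(79509, Add(Mul(-23955, Rational(-1, 3286)), -38795)) = Mul(79509, Add(Rational(23955, 3286), -38795)) = Mul(79509, Rational(-127456415, 3286)) = Rational(-10133932100235, 3286)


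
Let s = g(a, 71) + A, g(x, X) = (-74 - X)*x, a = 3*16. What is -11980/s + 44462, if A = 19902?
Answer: 287707612/6471 ≈ 44461.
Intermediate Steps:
a = 48
g(x, X) = x*(-74 - X)
s = 12942 (s = -1*48*(74 + 71) + 19902 = -1*48*145 + 19902 = -6960 + 19902 = 12942)
-11980/s + 44462 = -11980/12942 + 44462 = -11980*1/12942 + 44462 = -5990/6471 + 44462 = 287707612/6471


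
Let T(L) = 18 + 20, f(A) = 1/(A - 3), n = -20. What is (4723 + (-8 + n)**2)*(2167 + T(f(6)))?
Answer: 12142935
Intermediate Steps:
f(A) = 1/(-3 + A)
T(L) = 38
(4723 + (-8 + n)**2)*(2167 + T(f(6))) = (4723 + (-8 - 20)**2)*(2167 + 38) = (4723 + (-28)**2)*2205 = (4723 + 784)*2205 = 5507*2205 = 12142935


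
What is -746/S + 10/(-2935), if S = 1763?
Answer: -441428/1034881 ≈ -0.42655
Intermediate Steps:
-746/S + 10/(-2935) = -746/1763 + 10/(-2935) = -746*1/1763 + 10*(-1/2935) = -746/1763 - 2/587 = -441428/1034881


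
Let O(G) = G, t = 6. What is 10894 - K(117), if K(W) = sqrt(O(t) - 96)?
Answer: 10894 - 3*I*sqrt(10) ≈ 10894.0 - 9.4868*I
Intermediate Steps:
K(W) = 3*I*sqrt(10) (K(W) = sqrt(6 - 96) = sqrt(-90) = 3*I*sqrt(10))
10894 - K(117) = 10894 - 3*I*sqrt(10)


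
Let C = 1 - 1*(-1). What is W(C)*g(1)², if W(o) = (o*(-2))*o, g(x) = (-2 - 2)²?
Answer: -2048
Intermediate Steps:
g(x) = 16 (g(x) = (-4)² = 16)
C = 2 (C = 1 + 1 = 2)
W(o) = -2*o² (W(o) = (-2*o)*o = -2*o²)
W(C)*g(1)² = -2*2²*16² = -2*4*256 = -8*256 = -2048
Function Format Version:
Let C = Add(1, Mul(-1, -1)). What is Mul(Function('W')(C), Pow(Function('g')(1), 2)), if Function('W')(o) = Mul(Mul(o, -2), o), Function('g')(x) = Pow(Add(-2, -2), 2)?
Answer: -2048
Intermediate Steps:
Function('g')(x) = 16 (Function('g')(x) = Pow(-4, 2) = 16)
C = 2 (C = Add(1, 1) = 2)
Function('W')(o) = Mul(-2, Pow(o, 2)) (Function('W')(o) = Mul(Mul(-2, o), o) = Mul(-2, Pow(o, 2)))
Mul(Function('W')(C), Pow(Function('g')(1), 2)) = Mul(Mul(-2, Pow(2, 2)), Pow(16, 2)) = Mul(Mul(-2, 4), 256) = Mul(-8, 256) = -2048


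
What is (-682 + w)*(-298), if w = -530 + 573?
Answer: 190422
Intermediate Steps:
w = 43
(-682 + w)*(-298) = (-682 + 43)*(-298) = -639*(-298) = 190422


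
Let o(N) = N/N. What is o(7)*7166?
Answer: 7166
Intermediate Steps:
o(N) = 1
o(7)*7166 = 1*7166 = 7166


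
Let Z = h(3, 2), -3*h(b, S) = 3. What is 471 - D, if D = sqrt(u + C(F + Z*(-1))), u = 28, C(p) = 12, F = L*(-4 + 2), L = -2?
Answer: 471 - 2*sqrt(10) ≈ 464.68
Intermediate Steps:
h(b, S) = -1 (h(b, S) = -1/3*3 = -1)
F = 4 (F = -2*(-4 + 2) = -2*(-2) = 4)
Z = -1
D = 2*sqrt(10) (D = sqrt(28 + 12) = sqrt(40) = 2*sqrt(10) ≈ 6.3246)
471 - D = 471 - 2*sqrt(10)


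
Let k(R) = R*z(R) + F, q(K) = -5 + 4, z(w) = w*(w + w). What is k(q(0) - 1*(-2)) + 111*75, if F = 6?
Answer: 8333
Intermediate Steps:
z(w) = 2*w² (z(w) = w*(2*w) = 2*w²)
q(K) = -1
k(R) = 6 + 2*R³ (k(R) = R*(2*R²) + 6 = 2*R³ + 6 = 6 + 2*R³)
k(q(0) - 1*(-2)) + 111*75 = (6 + 2*(-1 - 1*(-2))³) + 111*75 = (6 + 2*(-1 + 2)³) + 8325 = (6 + 2*1³) + 8325 = (6 + 2*1) + 8325 = (6 + 2) + 8325 = 8 + 8325 = 8333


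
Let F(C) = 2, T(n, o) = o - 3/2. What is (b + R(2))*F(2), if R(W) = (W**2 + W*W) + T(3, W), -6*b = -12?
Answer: 21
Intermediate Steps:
b = 2 (b = -1/6*(-12) = 2)
T(n, o) = -3/2 + o (T(n, o) = o - 3*1/2 = o - 3/2 = -3/2 + o)
R(W) = -3/2 + W + 2*W**2 (R(W) = (W**2 + W*W) + (-3/2 + W) = (W**2 + W**2) + (-3/2 + W) = 2*W**2 + (-3/2 + W) = -3/2 + W + 2*W**2)
(b + R(2))*F(2) = (2 + (-3/2 + 2 + 2*2**2))*2 = (2 + (-3/2 + 2 + 2*4))*2 = (2 + (-3/2 + 2 + 8))*2 = (2 + 17/2)*2 = (21/2)*2 = 21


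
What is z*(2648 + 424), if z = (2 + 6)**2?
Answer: 196608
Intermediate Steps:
z = 64 (z = 8**2 = 64)
z*(2648 + 424) = 64*(2648 + 424) = 64*3072 = 196608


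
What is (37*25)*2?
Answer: 1850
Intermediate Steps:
(37*25)*2 = 925*2 = 1850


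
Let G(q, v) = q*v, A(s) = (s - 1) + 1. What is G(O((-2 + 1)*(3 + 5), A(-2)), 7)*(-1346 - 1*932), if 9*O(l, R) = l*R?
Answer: -255136/9 ≈ -28348.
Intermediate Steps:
A(s) = s (A(s) = (-1 + s) + 1 = s)
O(l, R) = R*l/9 (O(l, R) = (l*R)/9 = (R*l)/9 = R*l/9)
G(O((-2 + 1)*(3 + 5), A(-2)), 7)*(-1346 - 1*932) = (((⅑)*(-2)*((-2 + 1)*(3 + 5)))*7)*(-1346 - 1*932) = (((⅑)*(-2)*(-1*8))*7)*(-1346 - 932) = (((⅑)*(-2)*(-8))*7)*(-2278) = ((16/9)*7)*(-2278) = (112/9)*(-2278) = -255136/9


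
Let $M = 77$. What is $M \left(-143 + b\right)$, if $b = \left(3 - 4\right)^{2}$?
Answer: $-10934$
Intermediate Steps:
$b = 1$ ($b = \left(-1\right)^{2} = 1$)
$M \left(-143 + b\right) = 77 \left(-143 + 1\right) = 77 \left(-142\right) = -10934$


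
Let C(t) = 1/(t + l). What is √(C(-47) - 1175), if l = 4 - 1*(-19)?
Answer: I*√169206/12 ≈ 34.279*I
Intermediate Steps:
l = 23 (l = 4 + 19 = 23)
C(t) = 1/(23 + t) (C(t) = 1/(t + 23) = 1/(23 + t))
√(C(-47) - 1175) = √(1/(23 - 47) - 1175) = √(1/(-24) - 1175) = √(-1/24 - 1175) = √(-28201/24) = I*√169206/12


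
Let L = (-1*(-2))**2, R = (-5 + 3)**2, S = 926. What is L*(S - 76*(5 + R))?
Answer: 968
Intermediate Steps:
R = 4 (R = (-2)**2 = 4)
L = 4 (L = 2**2 = 4)
L*(S - 76*(5 + R)) = 4*(926 - 76*(5 + 4)) = 4*(926 - 76*9) = 4*(926 - 684) = 4*242 = 968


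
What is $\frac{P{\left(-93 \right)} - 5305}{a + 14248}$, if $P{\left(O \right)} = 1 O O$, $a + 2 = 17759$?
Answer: $\frac{3344}{32005} \approx 0.10448$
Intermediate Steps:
$a = 17757$ ($a = -2 + 17759 = 17757$)
$P{\left(O \right)} = O^{2}$ ($P{\left(O \right)} = O O = O^{2}$)
$\frac{P{\left(-93 \right)} - 5305}{a + 14248} = \frac{\left(-93\right)^{2} - 5305}{17757 + 14248} = \frac{8649 + \left(-7370 + 2065\right)}{32005} = \left(8649 - 5305\right) \frac{1}{32005} = 3344 \cdot \frac{1}{32005} = \frac{3344}{32005}$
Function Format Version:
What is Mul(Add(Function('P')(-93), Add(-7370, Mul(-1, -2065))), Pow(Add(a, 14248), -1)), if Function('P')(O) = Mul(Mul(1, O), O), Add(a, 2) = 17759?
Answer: Rational(3344, 32005) ≈ 0.10448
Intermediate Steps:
a = 17757 (a = Add(-2, 17759) = 17757)
Function('P')(O) = Pow(O, 2) (Function('P')(O) = Mul(O, O) = Pow(O, 2))
Mul(Add(Function('P')(-93), Add(-7370, Mul(-1, -2065))), Pow(Add(a, 14248), -1)) = Mul(Add(Pow(-93, 2), Add(-7370, Mul(-1, -2065))), Pow(Add(17757, 14248), -1)) = Mul(Add(8649, Add(-7370, 2065)), Pow(32005, -1)) = Mul(Add(8649, -5305), Rational(1, 32005)) = Mul(3344, Rational(1, 32005)) = Rational(3344, 32005)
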